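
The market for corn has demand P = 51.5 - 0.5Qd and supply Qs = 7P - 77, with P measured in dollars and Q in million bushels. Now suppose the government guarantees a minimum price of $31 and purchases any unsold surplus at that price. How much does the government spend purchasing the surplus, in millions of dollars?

Rearranging demand gives Qd = 103 - 2P. Without the control the market clears where 103 - 2P = 7P - 77, i.e. P* = 20 and Q* = 63.
Because the floor (31) lies above the market-clearing price, it is binding.
At P = 31: Qd = 103 - 2·31 = 41 and Qs = 7·31 - 77 = 140.
Surplus = Qs - Qd = 99.
Government expenditure = surplus × support price = 99 × 31 = 3069.

3069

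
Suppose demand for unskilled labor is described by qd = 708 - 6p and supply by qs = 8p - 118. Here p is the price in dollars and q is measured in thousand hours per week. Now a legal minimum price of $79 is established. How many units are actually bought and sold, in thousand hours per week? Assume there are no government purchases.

234

In a free market, 708 - 6p = 8p - 118 gives the equilibrium p* = 59, q* = 354.
Because the floor (79) lies above the market-clearing price, it is binding.
At p = 79: qd = 708 - 6·79 = 234 and qs = 8·79 - 118 = 514.
The quantity actually transacted is the short side, demand: 234.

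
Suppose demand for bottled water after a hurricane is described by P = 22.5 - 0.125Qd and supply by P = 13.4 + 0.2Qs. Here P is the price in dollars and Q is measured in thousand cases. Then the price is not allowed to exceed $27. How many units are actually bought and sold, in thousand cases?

Rearranging demand gives Qd = 180 - 8P; rearranging supply gives Qs = 5P - 67. In a free market, 180 - 8P = 5P - 67 gives the equilibrium P* = 19, Q* = 28.
The ceiling of 27 is above the equilibrium price 19, so it is not binding; the market clears at P* = 19, Q* = 28.

28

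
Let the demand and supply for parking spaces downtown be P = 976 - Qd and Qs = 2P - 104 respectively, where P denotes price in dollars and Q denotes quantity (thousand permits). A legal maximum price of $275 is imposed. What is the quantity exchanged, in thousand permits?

Rearranging demand gives Qd = 976 - P. Without the control the market clears where 976 - P = 2P - 104, i.e. P* = 360 and Q* = 616.
The ceiling of 275 is below the equilibrium price 360, so it binds.
At P = 275: Qd = 976 - 275 = 701 and Qs = 2·275 - 104 = 446.
The quantity actually transacted is the short side, supply: 446.

446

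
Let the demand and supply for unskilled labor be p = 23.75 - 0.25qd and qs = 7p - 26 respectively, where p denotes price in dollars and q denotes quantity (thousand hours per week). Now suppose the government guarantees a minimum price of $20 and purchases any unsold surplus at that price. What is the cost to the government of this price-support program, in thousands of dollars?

Rearranging demand gives qd = 95 - 4p. Setting quantity demanded equal to quantity supplied, 95 - 4p = 7p - 26, gives p* = 11 and q* = 51.
Since 20 > 11, the floor is binding.
At p = 20: qd = 95 - 4·20 = 15 and qs = 7·20 - 26 = 114.
Surplus = qs - qd = 99.
Government expenditure = surplus × support price = 99 × 20 = 1980.

1980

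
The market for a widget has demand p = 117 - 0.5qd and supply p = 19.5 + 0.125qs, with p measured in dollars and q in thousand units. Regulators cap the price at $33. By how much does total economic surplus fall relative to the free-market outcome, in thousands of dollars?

Rearranging demand gives qd = 234 - 2p; rearranging supply gives qs = 8p - 156. Equilibrium: 234 - 2p = 8p - 156, so 390 = 10p and p* = 39, q* = 156.
Since 33 < 39, the ceiling is binding.
At p = 33: qd = 234 - 2·33 = 168 and qs = 8·33 - 156 = 108.
Quantity traded falls to 108. At q = 108 the demand price is (234 - 108)/2 = 63 and the supply price is (156 + 108)/8 = 33.
Deadweight loss = ½ · (63 - 33) · (156 - 108) = ½ · 30 · 48 = 720.

720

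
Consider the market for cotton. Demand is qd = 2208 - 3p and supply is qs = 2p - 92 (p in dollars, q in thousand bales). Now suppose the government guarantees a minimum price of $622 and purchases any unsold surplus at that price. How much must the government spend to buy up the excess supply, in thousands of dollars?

Setting quantity demanded equal to quantity supplied, 2208 - 3p = 2p - 92, gives p* = 460 and q* = 828.
The floor of 622 is above the equilibrium price 460, so it binds.
At p = 622: qd = 2208 - 3·622 = 342 and qs = 2·622 - 92 = 1152.
Surplus = qs - qd = 810.
Government expenditure = surplus × support price = 810 × 622 = 503820.

503820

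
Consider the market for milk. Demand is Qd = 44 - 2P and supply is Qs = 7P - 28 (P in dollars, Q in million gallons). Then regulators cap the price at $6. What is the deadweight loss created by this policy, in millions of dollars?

63

Without the control the market clears where 44 - 2P = 7P - 28, i.e. P* = 8 and Q* = 28.
The ceiling of 6 is below the equilibrium price 8, so it binds.
At P = 6: Qd = 44 - 2·6 = 32 and Qs = 7·6 - 28 = 14.
Quantity traded falls to 14. At Q = 14 the demand price is (44 - 14)/2 = 15 and the supply price is (28 + 14)/7 = 6.
Deadweight loss = ½ · (15 - 6) · (28 - 14) = ½ · 9 · 14 = 63.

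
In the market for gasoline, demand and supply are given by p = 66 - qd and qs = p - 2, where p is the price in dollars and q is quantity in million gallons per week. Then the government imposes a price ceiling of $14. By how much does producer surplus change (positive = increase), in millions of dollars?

-440

Rearranging demand gives qd = 66 - p. Without the control the market clears where 66 - p = p - 2, i.e. p* = 34 and q* = 32.
The ceiling of 14 is below the equilibrium price 34, so it binds.
At p = 14: qd = 66 - 14 = 52 and qs = 14 - 2 = 12.
Producer surplus without the control is ½ · (34 - 2) · 32 = 512.
With the ceiling, producers sell 12 units at 14, so PS = ½ · (14 - 2) · 12 = 72.
Change in producer surplus = 72 - 512 = -440.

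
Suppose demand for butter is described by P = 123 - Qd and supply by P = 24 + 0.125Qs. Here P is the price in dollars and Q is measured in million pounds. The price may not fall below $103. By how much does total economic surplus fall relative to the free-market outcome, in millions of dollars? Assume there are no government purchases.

Rearranging demand gives Qd = 123 - P; rearranging supply gives Qs = 8P - 192. In a free market, 123 - P = 8P - 192 gives the equilibrium P* = 35, Q* = 88.
Because the floor (103) lies above the market-clearing price, it is binding.
At P = 103: Qd = 123 - 103 = 20 and Qs = 8·103 - 192 = 632.
Quantity traded falls to 20. At Q = 20 the demand price is 123 - 20 = 103 and the supply price is (192 + 20)/8 = 26.5.
Deadweight loss = ½ · (103 - 26.5) · (88 - 20) = ½ · 76.5 · 68 = 2601.

2601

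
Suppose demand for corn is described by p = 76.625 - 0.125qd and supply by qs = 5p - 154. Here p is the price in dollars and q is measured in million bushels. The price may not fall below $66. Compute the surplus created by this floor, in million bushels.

Rearranging demand gives qd = 613 - 8p. Without the control the market clears where 613 - 8p = 5p - 154, i.e. p* = 59 and q* = 141.
Because the floor (66) lies above the market-clearing price, it is binding.
At p = 66: qd = 613 - 8·66 = 85 and qs = 5·66 - 154 = 176.
Surplus = qs - qd = 176 - 85 = 91.

91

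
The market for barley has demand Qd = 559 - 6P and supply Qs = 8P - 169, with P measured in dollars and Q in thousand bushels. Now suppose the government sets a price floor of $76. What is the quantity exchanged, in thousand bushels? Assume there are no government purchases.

103

In a free market, 559 - 6P = 8P - 169 gives the equilibrium P* = 52, Q* = 247.
Because the floor (76) lies above the market-clearing price, it is binding.
At P = 76: Qd = 559 - 6·76 = 103 and Qs = 8·76 - 169 = 439.
The quantity actually transacted is the short side, demand: 103.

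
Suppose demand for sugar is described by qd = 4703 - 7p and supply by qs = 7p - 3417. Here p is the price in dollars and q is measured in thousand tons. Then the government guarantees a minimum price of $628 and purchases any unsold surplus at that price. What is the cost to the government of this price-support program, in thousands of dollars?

Equilibrium: 4703 - 7p = 7p - 3417, so 8120 = 14p and p* = 580, q* = 643.
Since 628 > 580, the floor is binding.
At p = 628: qd = 4703 - 7·628 = 307 and qs = 7·628 - 3417 = 979.
Surplus = qs - qd = 672.
Government expenditure = surplus × support price = 672 × 628 = 422016.

422016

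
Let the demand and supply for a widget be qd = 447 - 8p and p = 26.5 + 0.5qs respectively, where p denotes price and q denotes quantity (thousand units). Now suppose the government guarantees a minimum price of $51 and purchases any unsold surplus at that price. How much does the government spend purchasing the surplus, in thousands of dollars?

510

Rearranging supply gives qs = 2p - 53. Without the control the market clears where 447 - 8p = 2p - 53, i.e. p* = 50 and q* = 47.
Because the floor (51) lies above the market-clearing price, it is binding.
At p = 51: qd = 447 - 8·51 = 39 and qs = 2·51 - 53 = 49.
Surplus = qs - qd = 10.
Government expenditure = surplus × support price = 10 × 51 = 510.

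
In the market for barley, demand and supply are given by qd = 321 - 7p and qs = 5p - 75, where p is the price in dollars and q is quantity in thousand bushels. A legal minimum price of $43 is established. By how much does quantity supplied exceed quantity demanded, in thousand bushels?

Setting quantity demanded equal to quantity supplied, 321 - 7p = 5p - 75, gives p* = 33 and q* = 90.
The floor of 43 is above the equilibrium price 33, so it binds.
At p = 43: qd = 321 - 7·43 = 20 and qs = 5·43 - 75 = 140.
Surplus = qs - qd = 140 - 20 = 120.

120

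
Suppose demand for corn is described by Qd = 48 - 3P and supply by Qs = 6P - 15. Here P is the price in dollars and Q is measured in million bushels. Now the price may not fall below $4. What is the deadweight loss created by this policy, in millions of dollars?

0

Setting quantity demanded equal to quantity supplied, 48 - 3P = 6P - 15, gives P* = 7 and Q* = 27.
Since 4 is below P* = 7, the floor does not bind and the free-market outcome prevails.
Since the control does not bind, no trades are prevented and deadweight loss is zero.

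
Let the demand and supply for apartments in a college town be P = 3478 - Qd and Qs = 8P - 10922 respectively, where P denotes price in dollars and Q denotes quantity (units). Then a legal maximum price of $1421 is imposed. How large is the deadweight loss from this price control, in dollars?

1153476

Rearranging demand gives Qd = 3478 - P. Without the control the market clears where 3478 - P = 8P - 10922, i.e. P* = 1600 and Q* = 1878.
Because the ceiling (1421) lies below the market-clearing price, it is binding.
At P = 1421: Qd = 3478 - 1421 = 2057 and Qs = 8·1421 - 10922 = 446.
Quantity traded falls to 446. At Q = 446 the demand price is 3478 - 446 = 3032 and the supply price is (10922 + 446)/8 = 1421.
Deadweight loss = ½ · (3032 - 1421) · (1878 - 446) = ½ · 1611 · 1432 = 1153476.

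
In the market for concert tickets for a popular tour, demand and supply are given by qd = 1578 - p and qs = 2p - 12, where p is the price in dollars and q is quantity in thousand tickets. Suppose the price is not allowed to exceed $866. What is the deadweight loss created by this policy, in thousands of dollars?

0

Without the control the market clears where 1578 - p = 2p - 12, i.e. p* = 530 and q* = 1048.
Since 866 is above p* = 530, the ceiling does not bind and the free-market outcome prevails.
Since the control does not bind, no trades are prevented and deadweight loss is zero.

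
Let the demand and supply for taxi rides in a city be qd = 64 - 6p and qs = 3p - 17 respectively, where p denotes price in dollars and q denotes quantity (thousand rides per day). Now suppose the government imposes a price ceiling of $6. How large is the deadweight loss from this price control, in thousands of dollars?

Without the control the market clears where 64 - 6p = 3p - 17, i.e. p* = 9 and q* = 10.
Since 6 < 9, the ceiling is binding.
At p = 6: qd = 64 - 6·6 = 28 and qs = 3·6 - 17 = 1.
Quantity traded falls to 1. At q = 1 the demand price is (64 - 1)/6 = 10.5 and the supply price is (17 + 1)/3 = 6.
Deadweight loss = ½ · (10.5 - 6) · (10 - 1) = ½ · 4.5 · 9 = 20.25.

20.25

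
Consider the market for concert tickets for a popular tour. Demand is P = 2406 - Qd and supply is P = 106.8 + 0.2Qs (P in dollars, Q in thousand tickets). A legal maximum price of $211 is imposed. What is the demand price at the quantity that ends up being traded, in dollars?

1885

Rearranging demand gives Qd = 2406 - P; rearranging supply gives Qs = 5P - 534. In a free market, 2406 - P = 5P - 534 gives the equilibrium P* = 490, Q* = 1916.
The ceiling of 211 is below the equilibrium price 490, so it binds.
At P = 211: Qd = 2406 - 211 = 2195 and Qs = 5·211 - 534 = 521.
Only 521 units reach the market. On the demand curve, the marginal buyer's willingness to pay at Q = 521 is (2406 - 521) = 1885.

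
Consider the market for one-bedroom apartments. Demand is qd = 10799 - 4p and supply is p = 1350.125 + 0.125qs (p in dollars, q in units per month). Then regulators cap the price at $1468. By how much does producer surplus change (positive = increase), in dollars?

-753972

Rearranging supply gives qs = 8p - 10801. Equilibrium: 10799 - 4p = 8p - 10801, so 21600 = 12p and p* = 1800, q* = 3599.
Since 1468 < 1800, the ceiling is binding.
At p = 1468: qd = 10799 - 4·1468 = 4927 and qs = 8·1468 - 10801 = 943.
Producer surplus without the control is ½ · (1800 - 1350.125) · 3599 = 809550.0625.
With the ceiling, producers sell 943 units at 1468, so PS = ½ · (1468 - 1350.125) · 943 = 55578.0625.
Change in producer surplus = 55578.0625 - 809550.0625 = -753972.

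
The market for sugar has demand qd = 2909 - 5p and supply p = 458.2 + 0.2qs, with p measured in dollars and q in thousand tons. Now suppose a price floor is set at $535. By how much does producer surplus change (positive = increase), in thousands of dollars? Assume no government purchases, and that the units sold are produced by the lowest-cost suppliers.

Rearranging supply gives qs = 5p - 2291. Equilibrium: 2909 - 5p = 5p - 2291, so 5200 = 10p and p* = 520, q* = 309.
Because the floor (535) lies above the market-clearing price, it is binding.
At p = 535: qd = 2909 - 5·535 = 234 and qs = 5·535 - 2291 = 384.
Producer surplus without the control is ½ · (520 - 458.2) · 309 = 9548.1.
With the floor, 234 units are sold at 535. The supply price at q = 234 is 505, so PS = ½ · [(535 - 458.2) + (535 - 505)] · 234 = 12495.6.
Change in producer surplus = 12495.6 - 9548.1 = 2947.5.

2947.5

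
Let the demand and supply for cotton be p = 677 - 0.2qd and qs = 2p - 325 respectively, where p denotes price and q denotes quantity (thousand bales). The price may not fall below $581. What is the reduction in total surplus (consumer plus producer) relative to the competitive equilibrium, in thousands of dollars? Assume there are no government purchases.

Rearranging demand gives qd = 3385 - 5p. Without the control the market clears where 3385 - 5p = 2p - 325, i.e. p* = 530 and q* = 735.
Since 581 > 530, the floor is binding.
At p = 581: qd = 3385 - 5·581 = 480 and qs = 2·581 - 325 = 837.
Quantity traded falls to 480. At q = 480 the demand price is (3385 - 480)/5 = 581 and the supply price is (325 + 480)/2 = 402.5.
Deadweight loss = ½ · (581 - 402.5) · (735 - 480) = ½ · 178.5 · 255 = 22758.75.

22758.75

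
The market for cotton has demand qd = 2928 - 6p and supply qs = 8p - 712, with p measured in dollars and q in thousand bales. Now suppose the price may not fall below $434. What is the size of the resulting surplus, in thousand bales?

2436

In a free market, 2928 - 6p = 8p - 712 gives the equilibrium p* = 260, q* = 1368.
Because the floor (434) lies above the market-clearing price, it is binding.
At p = 434: qd = 2928 - 6·434 = 324 and qs = 8·434 - 712 = 2760.
Surplus = qs - qd = 2760 - 324 = 2436.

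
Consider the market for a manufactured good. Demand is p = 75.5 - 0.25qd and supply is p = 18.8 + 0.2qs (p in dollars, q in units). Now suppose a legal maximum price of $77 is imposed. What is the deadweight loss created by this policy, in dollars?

Rearranging demand gives qd = 302 - 4p; rearranging supply gives qs = 5p - 94. Setting quantity demanded equal to quantity supplied, 302 - 4p = 5p - 94, gives p* = 44 and q* = 126.
Since 77 is above p* = 44, the ceiling does not bind and the free-market outcome prevails.
Since the control does not bind, no trades are prevented and deadweight loss is zero.

0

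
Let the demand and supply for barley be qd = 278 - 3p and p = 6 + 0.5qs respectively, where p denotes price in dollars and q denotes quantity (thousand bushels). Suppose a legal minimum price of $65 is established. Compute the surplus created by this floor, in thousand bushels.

Rearranging supply gives qs = 2p - 12. In a free market, 278 - 3p = 2p - 12 gives the equilibrium p* = 58, q* = 104.
Because the floor (65) lies above the market-clearing price, it is binding.
At p = 65: qd = 278 - 3·65 = 83 and qs = 2·65 - 12 = 118.
Surplus = qs - qd = 118 - 83 = 35.

35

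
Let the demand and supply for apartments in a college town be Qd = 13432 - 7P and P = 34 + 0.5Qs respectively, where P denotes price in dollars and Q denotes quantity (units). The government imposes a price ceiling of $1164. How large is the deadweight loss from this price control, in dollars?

145152

Rearranging supply gives Qs = 2P - 68. Setting quantity demanded equal to quantity supplied, 13432 - 7P = 2P - 68, gives P* = 1500 and Q* = 2932.
The ceiling of 1164 is below the equilibrium price 1500, so it binds.
At P = 1164: Qd = 13432 - 7·1164 = 5284 and Qs = 2·1164 - 68 = 2260.
Quantity traded falls to 2260. At Q = 2260 the demand price is (13432 - 2260)/7 = 1596 and the supply price is (68 + 2260)/2 = 1164.
Deadweight loss = ½ · (1596 - 1164) · (2932 - 2260) = ½ · 432 · 672 = 145152.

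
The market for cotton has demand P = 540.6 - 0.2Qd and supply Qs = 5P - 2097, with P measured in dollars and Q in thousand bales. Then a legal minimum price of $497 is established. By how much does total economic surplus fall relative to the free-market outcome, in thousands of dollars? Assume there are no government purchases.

Rearranging demand gives Qd = 2703 - 5P. In a free market, 2703 - 5P = 5P - 2097 gives the equilibrium P* = 480, Q* = 303.
Since 497 > 480, the floor is binding.
At P = 497: Qd = 2703 - 5·497 = 218 and Qs = 5·497 - 2097 = 388.
Quantity traded falls to 218. At Q = 218 the demand price is (2703 - 218)/5 = 497 and the supply price is (2097 + 218)/5 = 463.
Deadweight loss = ½ · (497 - 463) · (303 - 218) = ½ · 34 · 85 = 1445.

1445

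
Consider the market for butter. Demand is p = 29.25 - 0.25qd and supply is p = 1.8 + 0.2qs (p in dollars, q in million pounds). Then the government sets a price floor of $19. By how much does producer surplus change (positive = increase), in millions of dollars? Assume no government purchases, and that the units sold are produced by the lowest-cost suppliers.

165

Rearranging demand gives qd = 117 - 4p; rearranging supply gives qs = 5p - 9. Equilibrium: 117 - 4p = 5p - 9, so 126 = 9p and p* = 14, q* = 61.
The floor of 19 is above the equilibrium price 14, so it binds.
At p = 19: qd = 117 - 4·19 = 41 and qs = 5·19 - 9 = 86.
Producer surplus without the control is ½ · (14 - 1.8) · 61 = 372.1.
With the floor, 41 units are sold at 19. The supply price at q = 41 is 10, so PS = ½ · [(19 - 1.8) + (19 - 10)] · 41 = 537.1.
Change in producer surplus = 537.1 - 372.1 = 165.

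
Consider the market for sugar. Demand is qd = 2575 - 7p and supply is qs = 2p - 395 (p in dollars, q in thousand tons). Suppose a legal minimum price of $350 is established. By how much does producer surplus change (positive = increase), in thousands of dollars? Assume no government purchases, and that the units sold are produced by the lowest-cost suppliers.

Without the control the market clears where 2575 - 7p = 2p - 395, i.e. p* = 330 and q* = 265.
Because the floor (350) lies above the market-clearing price, it is binding.
At p = 350: qd = 2575 - 7·350 = 125 and qs = 2·350 - 395 = 305.
Producer surplus without the control is ½ · (330 - 197.5) · 265 = 17556.25.
With the floor, 125 units are sold at 350. The supply price at q = 125 is 260, so PS = ½ · [(350 - 197.5) + (350 - 260)] · 125 = 15156.25.
Change in producer surplus = 15156.25 - 17556.25 = -2400.

-2400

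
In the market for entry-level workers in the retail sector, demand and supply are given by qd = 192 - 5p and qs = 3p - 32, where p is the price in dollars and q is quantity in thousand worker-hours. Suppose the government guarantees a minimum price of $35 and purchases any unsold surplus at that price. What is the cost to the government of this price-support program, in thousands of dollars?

1960

Without the control the market clears where 192 - 5p = 3p - 32, i.e. p* = 28 and q* = 52.
Since 35 > 28, the floor is binding.
At p = 35: qd = 192 - 5·35 = 17 and qs = 3·35 - 32 = 73.
Surplus = qs - qd = 56.
Government expenditure = surplus × support price = 56 × 35 = 1960.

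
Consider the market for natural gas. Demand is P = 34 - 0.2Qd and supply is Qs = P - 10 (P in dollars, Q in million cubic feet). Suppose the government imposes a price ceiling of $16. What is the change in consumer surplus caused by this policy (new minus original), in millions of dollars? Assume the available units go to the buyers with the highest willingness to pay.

Rearranging demand gives Qd = 170 - 5P. In a free market, 170 - 5P = P - 10 gives the equilibrium P* = 30, Q* = 20.
Because the ceiling (16) lies below the market-clearing price, it is binding.
At P = 16: Qd = 170 - 5·16 = 90 and Qs = 16 - 10 = 6.
Consumer surplus without the control is ½ · (34 - 30) · 20 = 40.
With the ceiling, 6 units are sold at 16 (assume they go to the highest-value buyers). The demand price at Q = 6 is 32.8, so CS = ½ · [(34 - 16) + (32.8 - 16)] · 6 = 104.4.
Change in consumer surplus = 104.4 - 40 = 64.4.

64.4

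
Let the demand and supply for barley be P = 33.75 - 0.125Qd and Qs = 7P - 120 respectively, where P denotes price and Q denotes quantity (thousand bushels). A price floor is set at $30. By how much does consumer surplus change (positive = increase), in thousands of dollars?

Rearranging demand gives Qd = 270 - 8P. Setting quantity demanded equal to quantity supplied, 270 - 8P = 7P - 120, gives P* = 26 and Q* = 62.
Since 30 > 26, the floor is binding.
At P = 30: Qd = 270 - 8·30 = 30 and Qs = 7·30 - 120 = 90.
Consumer surplus without the control is ½ · (33.75 - 26) · 62 = 240.25.
With the floor, consumers buy 30 units at 30, so CS = ½ · (33.75 - 30) · 30 = 56.25.
Change in consumer surplus = 56.25 - 240.25 = -184.

-184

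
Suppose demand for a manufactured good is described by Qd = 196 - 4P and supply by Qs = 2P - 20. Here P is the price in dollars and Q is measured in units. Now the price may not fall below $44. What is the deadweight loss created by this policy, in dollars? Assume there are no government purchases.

384

Equilibrium: 196 - 4P = 2P - 20, so 216 = 6P and P* = 36, Q* = 52.
Because the floor (44) lies above the market-clearing price, it is binding.
At P = 44: Qd = 196 - 4·44 = 20 and Qs = 2·44 - 20 = 68.
Quantity traded falls to 20. At Q = 20 the demand price is (196 - 20)/4 = 44 and the supply price is (20 + 20)/2 = 20.
Deadweight loss = ½ · (44 - 20) · (52 - 20) = ½ · 24 · 32 = 384.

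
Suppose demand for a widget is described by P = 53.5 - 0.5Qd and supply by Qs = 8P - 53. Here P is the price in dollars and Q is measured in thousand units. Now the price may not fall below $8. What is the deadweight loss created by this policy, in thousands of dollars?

Rearranging demand gives Qd = 107 - 2P. Setting quantity demanded equal to quantity supplied, 107 - 2P = 8P - 53, gives P* = 16 and Q* = 75.
The floor of 8 is below the equilibrium price 16, so it is not binding; the market clears at P* = 16, Q* = 75.
Since the control does not bind, no trades are prevented and deadweight loss is zero.

0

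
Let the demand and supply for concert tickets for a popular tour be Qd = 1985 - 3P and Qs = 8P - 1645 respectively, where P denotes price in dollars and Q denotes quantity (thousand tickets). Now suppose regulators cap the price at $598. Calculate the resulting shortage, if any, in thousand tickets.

0

Equilibrium: 1985 - 3P = 8P - 1645, so 3630 = 11P and P* = 330, Q* = 995.
The ceiling of 598 is above the equilibrium price 330, so it is not binding; the market clears at P* = 330, Q* = 995.
Since the control does not bind, there is no shortage.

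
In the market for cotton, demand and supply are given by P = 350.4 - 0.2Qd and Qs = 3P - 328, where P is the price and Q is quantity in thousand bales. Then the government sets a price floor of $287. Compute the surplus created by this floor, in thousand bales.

216

Rearranging demand gives Qd = 1752 - 5P. In a free market, 1752 - 5P = 3P - 328 gives the equilibrium P* = 260, Q* = 452.
Because the floor (287) lies above the market-clearing price, it is binding.
At P = 287: Qd = 1752 - 5·287 = 317 and Qs = 3·287 - 328 = 533.
Surplus = Qs - Qd = 533 - 317 = 216.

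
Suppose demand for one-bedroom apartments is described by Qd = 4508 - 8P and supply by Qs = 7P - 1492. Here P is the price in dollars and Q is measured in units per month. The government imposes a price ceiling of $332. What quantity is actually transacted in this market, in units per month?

832

Setting quantity demanded equal to quantity supplied, 4508 - 8P = 7P - 1492, gives P* = 400 and Q* = 1308.
Since 332 < 400, the ceiling is binding.
At P = 332: Qd = 4508 - 8·332 = 1852 and Qs = 7·332 - 1492 = 832.
The quantity actually transacted is the short side, supply: 832.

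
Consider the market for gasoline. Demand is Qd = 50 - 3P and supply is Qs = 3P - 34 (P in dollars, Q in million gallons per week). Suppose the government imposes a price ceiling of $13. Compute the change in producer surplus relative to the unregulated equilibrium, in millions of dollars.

Equilibrium: 50 - 3P = 3P - 34, so 84 = 6P and P* = 14, Q* = 8.
Because the ceiling (13) lies below the market-clearing price, it is binding.
At P = 13: Qd = 50 - 3·13 = 11 and Qs = 3·13 - 34 = 5.
Producer surplus without the control is ½ · (14 - 34/3) · 8 = 32/3.
With the ceiling, producers sell 5 units at 13, so PS = ½ · (13 - 34/3) · 5 = 25/6.
Change in producer surplus = 25/6 - 32/3 = -6.5.

-6.5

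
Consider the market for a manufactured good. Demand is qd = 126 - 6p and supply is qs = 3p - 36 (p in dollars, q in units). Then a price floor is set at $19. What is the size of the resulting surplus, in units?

Setting quantity demanded equal to quantity supplied, 126 - 6p = 3p - 36, gives p* = 18 and q* = 18.
Since 19 > 18, the floor is binding.
At p = 19: qd = 126 - 6·19 = 12 and qs = 3·19 - 36 = 21.
Surplus = qs - qd = 21 - 12 = 9.

9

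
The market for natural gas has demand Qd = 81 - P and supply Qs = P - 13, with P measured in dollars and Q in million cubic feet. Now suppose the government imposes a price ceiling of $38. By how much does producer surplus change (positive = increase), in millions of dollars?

-265.5

Without the control the market clears where 81 - P = P - 13, i.e. P* = 47 and Q* = 34.
Since 38 < 47, the ceiling is binding.
At P = 38: Qd = 81 - 38 = 43 and Qs = 38 - 13 = 25.
Producer surplus without the control is ½ · (47 - 13) · 34 = 578.
With the ceiling, producers sell 25 units at 38, so PS = ½ · (38 - 13) · 25 = 312.5.
Change in producer surplus = 312.5 - 578 = -265.5.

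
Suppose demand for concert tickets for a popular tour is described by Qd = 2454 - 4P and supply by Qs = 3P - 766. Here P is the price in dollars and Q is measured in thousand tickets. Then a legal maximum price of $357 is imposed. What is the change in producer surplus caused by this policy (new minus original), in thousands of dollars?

Without the control the market clears where 2454 - 4P = 3P - 766, i.e. P* = 460 and Q* = 614.
Since 357 < 460, the ceiling is binding.
At P = 357: Qd = 2454 - 4·357 = 1026 and Qs = 3·357 - 766 = 305.
Producer surplus without the control is ½ · (460 - 766/3) · 614 = 188498/3.
With the ceiling, producers sell 305 units at 357, so PS = ½ · (357 - 766/3) · 305 = 93025/6.
Change in producer surplus = 93025/6 - 188498/3 = -47328.5.

-47328.5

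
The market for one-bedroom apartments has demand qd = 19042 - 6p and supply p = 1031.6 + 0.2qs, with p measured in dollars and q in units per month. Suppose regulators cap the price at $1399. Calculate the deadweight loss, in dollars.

2940671.25

Rearranging supply gives qs = 5p - 5158. In a free market, 19042 - 6p = 5p - 5158 gives the equilibrium p* = 2200, q* = 5842.
Because the ceiling (1399) lies below the market-clearing price, it is binding.
At p = 1399: qd = 19042 - 6·1399 = 10648 and qs = 5·1399 - 5158 = 1837.
Quantity traded falls to 1837. At q = 1837 the demand price is (19042 - 1837)/6 = 2867.5 and the supply price is (5158 + 1837)/5 = 1399.
Deadweight loss = ½ · (2867.5 - 1399) · (5842 - 1837) = ½ · 1468.5 · 4005 = 2940671.25.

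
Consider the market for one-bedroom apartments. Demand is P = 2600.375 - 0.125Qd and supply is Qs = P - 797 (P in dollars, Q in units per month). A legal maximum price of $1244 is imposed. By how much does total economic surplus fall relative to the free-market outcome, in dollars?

Rearranging demand gives Qd = 20803 - 8P. Without the control the market clears where 20803 - 8P = P - 797, i.e. P* = 2400 and Q* = 1603.
Since 1244 < 2400, the ceiling is binding.
At P = 1244: Qd = 20803 - 8·1244 = 10851 and Qs = 1244 - 797 = 447.
Quantity traded falls to 447. At Q = 447 the demand price is (20803 - 447)/8 = 2544.5 and the supply price is 797 + 447 = 1244.
Deadweight loss = ½ · (2544.5 - 1244) · (1603 - 447) = ½ · 1300.5 · 1156 = 751689.

751689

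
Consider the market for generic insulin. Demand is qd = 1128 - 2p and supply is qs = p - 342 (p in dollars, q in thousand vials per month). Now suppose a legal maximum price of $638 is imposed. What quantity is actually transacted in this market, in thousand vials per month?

In a free market, 1128 - 2p = p - 342 gives the equilibrium p* = 490, q* = 148.
Since 638 is above p* = 490, the ceiling does not bind and the free-market outcome prevails.

148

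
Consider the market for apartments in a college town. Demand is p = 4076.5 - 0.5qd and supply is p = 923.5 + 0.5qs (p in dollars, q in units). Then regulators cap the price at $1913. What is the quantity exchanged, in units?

Rearranging demand gives qd = 8153 - 2p; rearranging supply gives qs = 2p - 1847. In a free market, 8153 - 2p = 2p - 1847 gives the equilibrium p* = 2500, q* = 3153.
Since 1913 < 2500, the ceiling is binding.
At p = 1913: qd = 8153 - 2·1913 = 4327 and qs = 2·1913 - 1847 = 1979.
The quantity actually transacted is the short side, supply: 1979.

1979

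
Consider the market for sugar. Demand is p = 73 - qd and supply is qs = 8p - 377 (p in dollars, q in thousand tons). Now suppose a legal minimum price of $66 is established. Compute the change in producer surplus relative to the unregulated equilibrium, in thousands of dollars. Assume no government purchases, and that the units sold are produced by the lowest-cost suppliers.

Rearranging demand gives qd = 73 - p. Without the control the market clears where 73 - p = 8p - 377, i.e. p* = 50 and q* = 23.
Because the floor (66) lies above the market-clearing price, it is binding.
At p = 66: qd = 73 - 66 = 7 and qs = 8·66 - 377 = 151.
Producer surplus without the control is ½ · (50 - 47.125) · 23 = 33.0625.
With the floor, 7 units are sold at 66. The supply price at q = 7 is 48, so PS = ½ · [(66 - 47.125) + (66 - 48)] · 7 = 129.0625.
Change in producer surplus = 129.0625 - 33.0625 = 96.

96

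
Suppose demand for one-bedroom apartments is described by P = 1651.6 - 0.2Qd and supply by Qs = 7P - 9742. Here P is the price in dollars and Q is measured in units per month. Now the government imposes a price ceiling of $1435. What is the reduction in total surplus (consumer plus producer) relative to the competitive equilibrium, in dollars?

35490

Rearranging demand gives Qd = 8258 - 5P. In a free market, 8258 - 5P = 7P - 9742 gives the equilibrium P* = 1500, Q* = 758.
Since 1435 < 1500, the ceiling is binding.
At P = 1435: Qd = 8258 - 5·1435 = 1083 and Qs = 7·1435 - 9742 = 303.
Quantity traded falls to 303. At Q = 303 the demand price is (8258 - 303)/5 = 1591 and the supply price is (9742 + 303)/7 = 1435.
Deadweight loss = ½ · (1591 - 1435) · (758 - 303) = ½ · 156 · 455 = 35490.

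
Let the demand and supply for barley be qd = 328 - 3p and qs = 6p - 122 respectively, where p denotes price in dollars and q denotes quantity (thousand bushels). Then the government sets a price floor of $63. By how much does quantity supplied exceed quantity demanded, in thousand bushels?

Setting quantity demanded equal to quantity supplied, 328 - 3p = 6p - 122, gives p* = 50 and q* = 178.
Because the floor (63) lies above the market-clearing price, it is binding.
At p = 63: qd = 328 - 3·63 = 139 and qs = 6·63 - 122 = 256.
Surplus = qs - qd = 256 - 139 = 117.

117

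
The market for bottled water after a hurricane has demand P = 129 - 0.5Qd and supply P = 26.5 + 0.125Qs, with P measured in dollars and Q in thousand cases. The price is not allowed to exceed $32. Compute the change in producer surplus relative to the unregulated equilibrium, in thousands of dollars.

-1560

Rearranging demand gives Qd = 258 - 2P; rearranging supply gives Qs = 8P - 212. Setting quantity demanded equal to quantity supplied, 258 - 2P = 8P - 212, gives P* = 47 and Q* = 164.
Because the ceiling (32) lies below the market-clearing price, it is binding.
At P = 32: Qd = 258 - 2·32 = 194 and Qs = 8·32 - 212 = 44.
Producer surplus without the control is ½ · (47 - 26.5) · 164 = 1681.
With the ceiling, producers sell 44 units at 32, so PS = ½ · (32 - 26.5) · 44 = 121.
Change in producer surplus = 121 - 1681 = -1560.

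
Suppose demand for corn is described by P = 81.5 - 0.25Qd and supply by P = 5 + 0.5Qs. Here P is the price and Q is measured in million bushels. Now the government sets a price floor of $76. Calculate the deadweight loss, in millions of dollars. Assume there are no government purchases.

Rearranging demand gives Qd = 326 - 4P; rearranging supply gives Qs = 2P - 10. Equilibrium: 326 - 4P = 2P - 10, so 336 = 6P and P* = 56, Q* = 102.
The floor of 76 is above the equilibrium price 56, so it binds.
At P = 76: Qd = 326 - 4·76 = 22 and Qs = 2·76 - 10 = 142.
Quantity traded falls to 22. At Q = 22 the demand price is (326 - 22)/4 = 76 and the supply price is (10 + 22)/2 = 16.
Deadweight loss = ½ · (76 - 16) · (102 - 22) = ½ · 60 · 80 = 2400.

2400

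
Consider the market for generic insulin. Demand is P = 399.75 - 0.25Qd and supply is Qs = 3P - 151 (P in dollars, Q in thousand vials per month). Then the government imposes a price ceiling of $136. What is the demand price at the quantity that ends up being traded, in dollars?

335.5

Rearranging demand gives Qd = 1599 - 4P. Without the control the market clears where 1599 - 4P = 3P - 151, i.e. P* = 250 and Q* = 599.
Because the ceiling (136) lies below the market-clearing price, it is binding.
At P = 136: Qd = 1599 - 4·136 = 1055 and Qs = 3·136 - 151 = 257.
Only 257 units reach the market. On the demand curve, the marginal buyer's willingness to pay at Q = 257 is (1599 - 257)/4 = 335.5.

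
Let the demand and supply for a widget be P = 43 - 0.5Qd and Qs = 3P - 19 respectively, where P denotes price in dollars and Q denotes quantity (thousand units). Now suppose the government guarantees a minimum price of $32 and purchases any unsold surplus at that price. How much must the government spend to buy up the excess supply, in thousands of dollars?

Rearranging demand gives Qd = 86 - 2P. In a free market, 86 - 2P = 3P - 19 gives the equilibrium P* = 21, Q* = 44.
Because the floor (32) lies above the market-clearing price, it is binding.
At P = 32: Qd = 86 - 2·32 = 22 and Qs = 3·32 - 19 = 77.
Surplus = Qs - Qd = 55.
Government expenditure = surplus × support price = 55 × 32 = 1760.

1760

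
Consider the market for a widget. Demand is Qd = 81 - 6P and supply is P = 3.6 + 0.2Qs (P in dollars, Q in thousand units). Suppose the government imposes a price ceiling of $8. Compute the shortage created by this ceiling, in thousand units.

11

Rearranging supply gives Qs = 5P - 18. Without the control the market clears where 81 - 6P = 5P - 18, i.e. P* = 9 and Q* = 27.
Because the ceiling (8) lies below the market-clearing price, it is binding.
At P = 8: Qd = 81 - 6·8 = 33 and Qs = 5·8 - 18 = 22.
Shortage = Qd - Qs = 33 - 22 = 11.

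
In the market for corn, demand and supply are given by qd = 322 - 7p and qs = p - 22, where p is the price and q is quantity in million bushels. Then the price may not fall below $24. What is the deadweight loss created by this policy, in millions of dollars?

0

Without the control the market clears where 322 - 7p = p - 22, i.e. p* = 43 and q* = 21.
Since 24 is below p* = 43, the floor does not bind and the free-market outcome prevails.
Since the control does not bind, no trades are prevented and deadweight loss is zero.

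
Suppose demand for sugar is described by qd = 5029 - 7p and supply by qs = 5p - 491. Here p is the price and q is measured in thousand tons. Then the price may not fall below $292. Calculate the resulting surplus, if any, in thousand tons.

0

Setting quantity demanded equal to quantity supplied, 5029 - 7p = 5p - 491, gives p* = 460 and q* = 1809.
The floor of 292 is below the equilibrium price 460, so it is not binding; the market clears at p* = 460, q* = 1809.
Since the control does not bind, there is no surplus.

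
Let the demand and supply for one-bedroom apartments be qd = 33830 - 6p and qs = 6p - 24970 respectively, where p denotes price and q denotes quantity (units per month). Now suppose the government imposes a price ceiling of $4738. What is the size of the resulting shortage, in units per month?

1944

In a free market, 33830 - 6p = 6p - 24970 gives the equilibrium p* = 4900, q* = 4430.
Since 4738 < 4900, the ceiling is binding.
At p = 4738: qd = 33830 - 6·4738 = 5402 and qs = 6·4738 - 24970 = 3458.
Shortage = qd - qs = 5402 - 3458 = 1944.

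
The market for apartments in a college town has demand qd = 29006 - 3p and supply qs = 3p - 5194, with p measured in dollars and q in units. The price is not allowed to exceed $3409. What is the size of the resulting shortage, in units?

In a free market, 29006 - 3p = 3p - 5194 gives the equilibrium p* = 5700, q* = 11906.
Since 3409 < 5700, the ceiling is binding.
At p = 3409: qd = 29006 - 3·3409 = 18779 and qs = 3·3409 - 5194 = 5033.
Shortage = qd - qs = 18779 - 5033 = 13746.

13746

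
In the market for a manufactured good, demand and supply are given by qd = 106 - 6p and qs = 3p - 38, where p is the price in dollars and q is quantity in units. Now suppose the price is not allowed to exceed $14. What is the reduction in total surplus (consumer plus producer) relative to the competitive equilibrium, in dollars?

9

Equilibrium: 106 - 6p = 3p - 38, so 144 = 9p and p* = 16, q* = 10.
The ceiling of 14 is below the equilibrium price 16, so it binds.
At p = 14: qd = 106 - 6·14 = 22 and qs = 3·14 - 38 = 4.
Quantity traded falls to 4. At q = 4 the demand price is (106 - 4)/6 = 17 and the supply price is (38 + 4)/3 = 14.
Deadweight loss = ½ · (17 - 14) · (10 - 4) = ½ · 3 · 6 = 9.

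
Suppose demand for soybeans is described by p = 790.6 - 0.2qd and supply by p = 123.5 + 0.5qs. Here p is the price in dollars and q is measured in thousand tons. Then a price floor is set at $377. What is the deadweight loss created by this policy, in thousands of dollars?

0

Rearranging demand gives qd = 3953 - 5p; rearranging supply gives qs = 2p - 247. In a free market, 3953 - 5p = 2p - 247 gives the equilibrium p* = 600, q* = 953.
Since 377 is below p* = 600, the floor does not bind and the free-market outcome prevails.
Since the control does not bind, no trades are prevented and deadweight loss is zero.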